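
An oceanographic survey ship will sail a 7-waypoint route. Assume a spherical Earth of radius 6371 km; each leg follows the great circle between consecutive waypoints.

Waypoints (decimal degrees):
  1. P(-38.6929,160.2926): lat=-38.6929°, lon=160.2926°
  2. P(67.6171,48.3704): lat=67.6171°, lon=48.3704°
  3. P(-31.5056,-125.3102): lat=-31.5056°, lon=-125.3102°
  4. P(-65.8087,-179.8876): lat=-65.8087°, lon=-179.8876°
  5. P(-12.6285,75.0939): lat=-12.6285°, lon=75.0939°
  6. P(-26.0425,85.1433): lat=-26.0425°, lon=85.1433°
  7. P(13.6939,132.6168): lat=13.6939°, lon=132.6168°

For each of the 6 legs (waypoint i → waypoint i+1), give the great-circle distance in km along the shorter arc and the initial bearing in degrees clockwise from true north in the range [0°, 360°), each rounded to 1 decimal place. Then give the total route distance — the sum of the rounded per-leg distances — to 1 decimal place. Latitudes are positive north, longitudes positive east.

Leg 1: φ1=-0.6753185, φ2=1.1801410, Δφ=1.8554595, Δλ=-1.9534109 rad; a=sin²(Δφ/2)+cosφ1·cosφ2·sin²(Δλ/2)=0.8445054756; c=2·atan2(√a, √(1-a))=2.330919819; dist=6371·c=14850.290 ≈ 14850.3 km; running total=14850.3 km
Leg 1 bearing: y=sinΔλ·cosφ2=-0.35325982, x=cosφ1·sinφ2-sinφ1·cosφ2·cosΔλ=0.63282811; θ=atan2(y, x)=-29.1713° <0 so +360° → 330.8287° ≈ 330.8°
Leg 2: φ1=1.1801410, φ2=-0.5498765, Δφ=-1.7300175, Δλ=-3.0312983 rad; a=sin²(Δφ/2)+cosφ1·cosφ2·sin²(Δλ/2)=0.9029494418; c=2·atan2(√a, √(1-a))=2.507988478; dist=6371·c=15978.395 ≈ 15978.4 km; running total=30828.7 km
Leg 2 bearing: y=sinΔλ·cosφ2=-0.09384521, x=cosφ1·sinφ2-sinφ1·cosφ2·cosΔλ=0.58456827; θ=atan2(y, x)=-9.1203° <0 so +360° → 350.8797° ≈ 350.9°
Leg 3: φ1=-0.5498765, φ2=-1.1485785, Δφ=-0.5987020, Δλ=-0.9525553 rad; a=sin²(Δφ/2)+cosφ1·cosφ2·sin²(Δλ/2)=0.1604048531; c=2·atan2(√a, √(1-a))=0.824137455; dist=6371·c=5250.580 ≈ 5250.6 km; running total=36079.3 km
Leg 3 bearing: y=sinΔλ·cosφ2=-0.33393310, x=cosφ1·sinφ2-sinφ1·cosφ2·cosΔλ=-0.65359715; θ=atan2(y, x)=-152.9368° <0 so +360° → 207.0632° ≈ 207.1°
Leg 4: φ1=-1.1485785, φ2=-0.2204089, Δφ=0.9281696, Δλ=4.4502667 rad; a=sin²(Δφ/2)+cosφ1·cosφ2·sin²(Δλ/2)=0.4520948795; c=2·atan2(√a, √(1-a))=1.474838894; dist=6371·c=9396.199 ≈ 9396.2 km; running total=45475.5 km
Leg 4 bearing: y=sinΔλ·cosφ2=-0.94247668, x=cosφ1·sinφ2-sinφ1·cosφ2·cosΔλ=-0.32024694; θ=atan2(y, x)=-108.7674° <0 so +360° → 251.2326° ≈ 251.2°
Leg 5: φ1=-0.2204089, φ2=-0.4545274, Δφ=-0.2341185, Δλ=0.1753951 rad; a=sin²(Δφ/2)+cosφ1·cosφ2·sin²(Δλ/2)=0.0203659528; c=2·atan2(√a, √(1-a))=0.286396451; dist=6371·c=1824.632 ≈ 1824.6 km; running total=47300.1 km
Leg 5 bearing: y=sinΔλ·cosφ2=0.15678027, x=cosφ1·sinφ2-sinφ1·cosφ2·cosΔλ=-0.23499930; θ=atan2(y, x)=146.2907° ≈ 146.3°
Leg 6: φ1=-0.4545274, φ2=0.2390036, Δφ=0.6935310, Δλ=0.8285689 rad; a=sin²(Δφ/2)+cosφ1·cosφ2·sin²(Δλ/2)=0.2569477690; c=2·atan2(√a, √(1-a))=1.063169773; dist=6371·c=6773.455 ≈ 6773.5 km; running total=54073.6 km
Leg 6 bearing: y=sinΔλ·cosφ2=0.71601607, x=cosφ1·sinφ2-sinφ1·cosφ2·cosΔλ=0.50102239; θ=atan2(y, x)=55.0181° ≈ 55.0°

Leg 1: dist=14850.3 km, bearing=330.8°
Leg 2: dist=15978.4 km, bearing=350.9°
Leg 3: dist=5250.6 km, bearing=207.1°
Leg 4: dist=9396.2 km, bearing=251.2°
Leg 5: dist=1824.6 km, bearing=146.3°
Leg 6: dist=6773.5 km, bearing=55.0°
Total: 54073.6 km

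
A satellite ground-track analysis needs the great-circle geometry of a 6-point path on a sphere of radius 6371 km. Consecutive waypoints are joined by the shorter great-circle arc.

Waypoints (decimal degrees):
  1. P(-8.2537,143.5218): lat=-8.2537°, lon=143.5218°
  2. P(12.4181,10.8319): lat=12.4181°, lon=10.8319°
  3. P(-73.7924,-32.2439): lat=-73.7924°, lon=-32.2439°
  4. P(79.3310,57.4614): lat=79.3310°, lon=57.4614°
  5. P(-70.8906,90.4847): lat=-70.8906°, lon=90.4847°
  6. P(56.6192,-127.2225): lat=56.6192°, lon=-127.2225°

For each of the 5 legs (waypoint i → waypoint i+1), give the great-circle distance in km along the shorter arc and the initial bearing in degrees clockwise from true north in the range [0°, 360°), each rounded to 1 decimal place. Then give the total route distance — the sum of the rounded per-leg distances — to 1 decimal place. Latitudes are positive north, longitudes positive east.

Leg 1: φ1=-0.1440542, φ2=0.2167367, Δφ=0.3607910, Δλ=-2.3158756 rad; a=sin²(Δφ/2)+cosφ1·cosφ2·sin²(Δλ/2)=0.8430897422; c=2·atan2(√a, √(1-a))=2.327020224; dist=6371·c=14825.446 ≈ 14825.4 km; running total=14825.4 km
Leg 1 bearing: y=sinΔλ·cosφ2=-0.71783756, x=cosφ1·sinφ2-sinφ1·cosφ2·cosΔλ=0.11775803; θ=atan2(y, x)=-80.6839° <0 so +360° → 279.3161° ≈ 279.3°
Leg 2: φ1=0.2167367, φ2=-1.2879203, Δφ=-1.5046571, Δλ=-0.7518145 rad; a=sin²(Δφ/2)+cosφ1·cosφ2·sin²(Δλ/2)=0.5036924618; c=2·atan2(√a, √(1-a))=1.578181318; dist=6371·c=10054.593 ≈ 10054.6 km; running total=24880.0 km
Leg 2 bearing: y=sinΔλ·cosφ2=-0.19062824, x=cosφ1·sinφ2-sinφ1·cosφ2·cosΔλ=-0.98163452; θ=atan2(y, x)=-169.0102° <0 so +360° → 190.9898° ≈ 191.0°
Leg 3: φ1=-1.2879203, φ2=1.3845871, Δφ=2.6725075, Δλ=1.5656528 rad; a=sin²(Δφ/2)+cosφ1·cosφ2·sin²(Δλ/2)=0.9716955154; c=2·atan2(√a, √(1-a))=2.803506045; dist=6371·c=17861.137 ≈ 17861.1 km; running total=42741.1 km
Leg 3 bearing: y=sinΔλ·cosφ2=0.18513249, x=cosφ1·sinφ2-sinφ1·cosφ2·cosΔλ=0.27520778; θ=atan2(y, x)=33.9288° ≈ 33.9°
Leg 4: φ1=1.3845871, φ2=-1.2372744, Δφ=-2.6218615, Δλ=0.5763653 rad; a=sin²(Δφ/2)+cosφ1·cosφ2·sin²(Δλ/2)=0.9388720278; c=2·atan2(√a, √(1-a))=2.641929606; dist=6371·c=16831.734 ≈ 16831.7 km; running total=59572.8 km
Leg 4 bearing: y=sinΔλ·cosφ2=0.17841171, x=cosφ1·sinφ2-sinφ1·cosφ2·cosΔλ=-0.44467363; θ=atan2(y, x)=158.1384° ≈ 158.1°
Leg 5: φ1=-1.2372744, φ2=0.9881915, Δφ=2.2254658, Δλ=-3.7997074 rad; a=sin²(Δφ/2)+cosφ1·cosφ2·sin²(Δλ/2)=0.9657600286; c=2·atan2(√a, √(1-a))=2.769366590; dist=6371·c=17643.635 ≈ 17643.6 km; running total=77216.4 km
Leg 5 bearing: y=sinΔλ·cosφ2=0.33651746, x=cosφ1·sinφ2-sinφ1·cosφ2·cosΔλ=-0.13793615; θ=atan2(y, x)=112.2884° ≈ 112.3°

Leg 1: dist=14825.4 km, bearing=279.3°
Leg 2: dist=10054.6 km, bearing=191.0°
Leg 3: dist=17861.1 km, bearing=33.9°
Leg 4: dist=16831.7 km, bearing=158.1°
Leg 5: dist=17643.6 km, bearing=112.3°
Total: 77216.4 km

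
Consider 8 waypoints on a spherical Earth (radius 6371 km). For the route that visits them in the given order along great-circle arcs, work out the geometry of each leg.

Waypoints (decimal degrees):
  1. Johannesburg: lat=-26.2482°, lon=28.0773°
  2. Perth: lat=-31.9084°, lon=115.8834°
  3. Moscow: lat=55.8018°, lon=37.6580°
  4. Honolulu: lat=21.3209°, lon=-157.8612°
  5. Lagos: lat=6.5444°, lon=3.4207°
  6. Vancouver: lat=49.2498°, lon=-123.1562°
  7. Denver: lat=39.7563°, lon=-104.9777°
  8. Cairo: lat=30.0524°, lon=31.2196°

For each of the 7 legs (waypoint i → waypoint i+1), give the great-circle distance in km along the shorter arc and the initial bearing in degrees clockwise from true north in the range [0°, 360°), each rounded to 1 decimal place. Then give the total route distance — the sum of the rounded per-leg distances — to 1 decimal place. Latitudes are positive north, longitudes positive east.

Leg 1: dist=8312.6 km, bearing=118.5°
Leg 2: dist=12216.5 km, bearing=324.2°
Leg 3: dist=11314.9 km, bearing=14.7°
Leg 4: dist=16304.1 km, bearing=35.4°
Leg 5: dist=11949.4 km, bearing=326.7°
Leg 6: dist=1779.2 km, bearing=119.5°
Leg 7: dist=11031.2 km, bearing=37.4°
Total: 72907.9 km

Leg 1: φ1=-0.4581175, φ2=-0.5569066, Δφ=-0.0987891, Δλ=1.5325055 rad; a=sin²(Δφ/2)+cosφ1·cosφ2·sin²(Δλ/2)=0.3685457658; c=2·atan2(√a, √(1-a))=1.304760840; dist=6371·c=8312.631 ≈ 8312.6 km; running total=8312.6 km
Leg 1 bearing: y=sinΔλ·cosφ2=0.84827196, x=cosφ1·sinφ2-sinφ1·cosφ2·cosΔλ=-0.45968882; θ=atan2(y, x)=118.4538° ≈ 118.5°
Leg 2: φ1=-0.5569066, φ2=0.9739251, Δφ=1.5308318, Δλ=-1.3652908 rad; a=sin²(Δφ/2)+cosφ1·cosφ2·sin²(Δλ/2)=0.6699048840; c=2·atan2(√a, √(1-a))=1.917510949; dist=6371·c=12216.462 ≈ 12216.5 km; running total=20529.1 km
Leg 2 bearing: y=sinΔλ·cosφ2=-0.55023055, x=cosφ1·sinφ2-sinφ1·cosφ2·cosΔλ=0.76274220; θ=atan2(y, x)=-35.8061° <0 so +360° → 324.1939° ≈ 324.2°
Leg 3: φ1=0.9739251, φ2=0.3721199, Δφ=-0.6018052, Δλ=-3.4124538 rad; a=sin²(Δφ/2)+cosφ1·cosφ2·sin²(Δλ/2)=0.6018871403; c=2·atan2(√a, √(1-a))=1.776007882; dist=6371·c=11314.946 ≈ 11314.9 km; running total=31844.0 km
Leg 3 bearing: y=sinΔλ·cosφ2=0.24924902, x=cosφ1·sinφ2-sinφ1·cosφ2·cosΔλ=0.94675814; θ=atan2(y, x)=14.7493° ≈ 14.7°
Leg 4: φ1=0.3721199, φ2=0.1142213, Δφ=-0.2578986, Δλ=2.8149002 rad; a=sin²(Δφ/2)+cosφ1·cosφ2·sin²(Δλ/2)=0.9175494003; c=2·atan2(√a, √(1-a))=2.559108692; dist=6371·c=16304.081 ≈ 16304.1 km; running total=48148.1 km
Leg 4 bearing: y=sinΔλ·cosφ2=0.31882109, x=cosφ1·sinφ2-sinφ1·cosφ2·cosΔλ=0.44828909; θ=atan2(y, x)=35.4203° ≈ 35.4°
Leg 5: φ1=0.1142213, φ2=0.8595712, Δφ=0.7453498, Δλ=-2.2091837 rad; a=sin²(Δφ/2)+cosφ1·cosφ2·sin²(Δλ/2)=0.6500527030; c=2·atan2(√a, √(1-a))=1.875599478; dist=6371·c=11949.444 ≈ 11949.4 km; running total=60097.5 km
Leg 5 bearing: y=sinΔλ·cosφ2=-0.52420593, x=cosφ1·sinφ2-sinφ1·cosφ2·cosΔλ=0.79695978; θ=atan2(y, x)=-33.3352° <0 so +360° → 326.6648° ≈ 326.7°
Leg 6: φ1=0.8595712, φ2=0.6938783, Δφ=-0.1656928, Δλ=0.3172747 rad; a=sin²(Δφ/2)+cosφ1·cosφ2·sin²(Δλ/2)=0.0193710907; c=2·atan2(√a, √(1-a))=0.279266747; dist=6371·c=1779.208 ≈ 1779.2 km; running total=61876.7 km
Leg 6 bearing: y=sinΔλ·cosφ2=0.23984013, x=cosφ1·sinφ2-sinφ1·cosφ2·cosΔλ=-0.13586802; θ=atan2(y, x)=119.5313° ≈ 119.5°
Leg 7: φ1=0.6938783, φ2=0.5245133, Δφ=-0.1693650, Δλ=2.3770913 rad; a=sin²(Δφ/2)+cosφ1·cosφ2·sin²(Δλ/2)=0.5799933039; c=2·atan2(√a, √(1-a))=1.731473413; dist=6371·c=11031.217 ≈ 11031.2 km; running total=72907.9 km
Leg 7 bearing: y=sinΔλ·cosφ2=0.59912626, x=cosφ1·sinφ2-sinφ1·cosφ2·cosΔλ=0.78450750; θ=atan2(y, x)=37.3689° ≈ 37.4°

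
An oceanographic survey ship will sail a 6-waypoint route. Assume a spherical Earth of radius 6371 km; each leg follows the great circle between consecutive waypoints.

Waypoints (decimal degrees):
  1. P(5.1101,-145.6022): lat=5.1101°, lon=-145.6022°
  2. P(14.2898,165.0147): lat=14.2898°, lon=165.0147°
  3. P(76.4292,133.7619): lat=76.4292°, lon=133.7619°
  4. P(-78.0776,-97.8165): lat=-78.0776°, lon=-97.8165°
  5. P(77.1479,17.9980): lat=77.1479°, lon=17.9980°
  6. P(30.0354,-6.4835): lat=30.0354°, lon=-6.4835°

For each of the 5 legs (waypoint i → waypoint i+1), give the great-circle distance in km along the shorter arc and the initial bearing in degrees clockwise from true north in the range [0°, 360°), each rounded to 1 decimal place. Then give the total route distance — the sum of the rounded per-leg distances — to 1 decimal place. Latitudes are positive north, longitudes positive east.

Leg 1: φ1=0.0891881, φ2=0.2494041, Δφ=0.1602160, Δλ=5.4212876 rad; a=sin²(Δφ/2)+cosφ1·cosφ2·sin²(Δλ/2)=0.1748332746; c=2·atan2(√a, √(1-a))=0.862773019; dist=6371·c=5496.727 ≈ 5496.7 km; running total=5496.7 km
Leg 1 bearing: y=sinΔλ·cosφ2=-0.73559317, x=cosφ1·sinφ2-sinφ1·cosφ2·cosΔλ=0.18965519; θ=atan2(y, x)=-75.5425° <0 so +360° → 284.4575° ≈ 284.5°
Leg 2: φ1=0.2494041, φ2=1.3339412, Δφ=1.0845371, Δλ=-0.5454643 rad; a=sin²(Δφ/2)+cosφ1·cosφ2·sin²(Δλ/2)=0.2828374506; c=2·atan2(√a, √(1-a))=1.121507446; dist=6371·c=7145.124 ≈ 7145.1 km; running total=12641.8 km
Leg 2 bearing: y=sinΔλ·cosφ2=-0.12173825, x=cosφ1·sinφ2-sinφ1·cosφ2·cosΔλ=0.89249174; θ=atan2(y, x)=-7.7674° <0 so +360° → 352.2326° ≈ 352.2°
Leg 3: φ1=1.3339412, φ2=-1.3627112, Δφ=-2.6966524, Δλ=-4.0418056 rad; a=sin²(Δφ/2)+cosφ1·cosφ2·sin²(Δλ/2)=0.9906178340; c=2·atan2(√a, √(1-a))=2.947565280; dist=6371·c=18778.938 ≈ 18778.9 km; running total=31420.7 km
Leg 3 bearing: y=sinΔλ·cosφ2=0.16185227, x=cosφ1·sinφ2-sinφ1·cosφ2·cosΔλ=-0.10478743; θ=atan2(y, x)=122.9201° ≈ 122.9°
Leg 4: φ1=-1.3627112, φ2=1.3464849, Δφ=2.7091961, Δλ=2.0213443 rad; a=sin²(Δφ/2)+cosφ1·cosφ2·sin²(Δλ/2)=0.9869632420; c=2·atan2(√a, √(1-a))=2.912736301; dist=6371·c=18557.043 ≈ 18557.0 km; running total=49977.7 km
Leg 4 bearing: y=sinΔλ·cosφ2=0.20023801, x=cosφ1·sinφ2-sinφ1·cosφ2·cosΔλ=0.10663931; θ=atan2(y, x)=61.9619° ≈ 62.0°
Leg 5: φ1=1.3464849, φ2=0.5242166, Δφ=-0.8222682, Δλ=-0.4272828 rad; a=sin²(Δφ/2)+cosφ1·cosφ2·sin²(Δλ/2)=0.1683757803; c=2·atan2(√a, √(1-a))=0.845645352; dist=6371·c=5387.607 ≈ 5387.6 km; running total=55365.3 km
Leg 5 bearing: y=sinΔλ·cosφ2=-0.35875233, x=cosφ1·sinφ2-sinφ1·cosφ2·cosΔλ=-0.65680916; θ=atan2(y, x)=-151.3564° <0 so +360° → 208.6436° ≈ 208.6°

Leg 1: dist=5496.7 km, bearing=284.5°
Leg 2: dist=7145.1 km, bearing=352.2°
Leg 3: dist=18778.9 km, bearing=122.9°
Leg 4: dist=18557.0 km, bearing=62.0°
Leg 5: dist=5387.6 km, bearing=208.6°
Total: 55365.3 km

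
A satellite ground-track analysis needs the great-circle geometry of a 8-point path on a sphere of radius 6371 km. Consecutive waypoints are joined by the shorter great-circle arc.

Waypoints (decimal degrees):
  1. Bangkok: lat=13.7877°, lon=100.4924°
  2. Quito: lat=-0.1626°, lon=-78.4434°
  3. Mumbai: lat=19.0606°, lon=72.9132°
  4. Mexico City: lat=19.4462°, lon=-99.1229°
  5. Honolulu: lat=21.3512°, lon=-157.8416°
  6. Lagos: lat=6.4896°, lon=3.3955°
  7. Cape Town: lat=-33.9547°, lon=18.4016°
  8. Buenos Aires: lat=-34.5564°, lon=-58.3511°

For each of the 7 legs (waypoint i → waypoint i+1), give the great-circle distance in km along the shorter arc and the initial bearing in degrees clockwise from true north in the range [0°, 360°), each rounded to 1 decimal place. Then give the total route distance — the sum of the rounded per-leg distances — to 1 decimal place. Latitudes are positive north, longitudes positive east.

Leg 1: dist=18495.5 km, bearing=355.5°
Leg 2: dist=16250.3 km, bearing=54.4°
Leg 3: dist=15646.1 km, bearing=348.1°
Leg 4: dist=6087.3 km, bearing=282.9°
Leg 5: dist=16303.8 km, bearing=35.5°
Leg 6: dist=4766.6 km, bearing=161.6°
Leg 7: dist=6866.0 km, bearing=245.5°
Total: 84415.6 km

Leg 1: φ1=0.2406408, φ2=-0.0028379, Δφ=-0.2434787, Δλ=-3.1230189 rad; a=sin²(Δφ/2)+cosφ1·cosφ2·sin²(Δλ/2)=0.9858451898; c=2·atan2(√a, √(1-a))=2.903079717; dist=6371·c=18495.521 ≈ 18495.5 km; running total=18495.5 km
Leg 1 bearing: y=sinΔλ·cosφ2=-0.01857265, x=cosφ1·sinφ2-sinφ1·cosφ2·cosΔλ=0.23552678; θ=atan2(y, x)=-4.5088° <0 so +360° → 355.4912° ≈ 355.5°
Leg 2: φ1=-0.0028379, φ2=0.3326702, Δφ=0.3355081, Δλ=2.6416710 rad; a=sin²(Δφ/2)+cosφ1·cosφ2·sin²(Δλ/2)=0.9152134468; c=2·atan2(√a, √(1-a))=2.550669814; dist=6371·c=16250.317 ≈ 16250.3 km; running total=34745.8 km
Leg 2 bearing: y=sinΔλ·cosφ2=0.45307541, x=cosφ1·sinφ2-sinφ1·cosφ2·cosΔλ=0.32421265; θ=atan2(y, x)=54.4132° ≈ 54.4°
Leg 3: φ1=0.3326702, φ2=0.3394002, Δφ=0.0067300, Δλ=-3.0025964 rad; a=sin²(Δφ/2)+cosφ1·cosφ2·sin²(Δλ/2)=0.8869693034; c=2·atan2(√a, √(1-a))=2.455833624; dist=6371·c=15646.116 ≈ 15646.1 km; running total=50391.9 km
Leg 3 bearing: y=sinΔλ·cosφ2=-0.13064554, x=cosφ1·sinφ2-sinφ1·cosφ2·cosΔλ=0.61963762; θ=atan2(y, x)=-11.9060° <0 so +360° → 348.0940° ≈ 348.1°
Leg 4: φ1=0.3394002, φ2=0.3726487, Δφ=0.0332485, Δλ=-1.0248346 rad; a=sin²(Δφ/2)+cosφ1·cosφ2·sin²(Δλ/2)=0.2113866216; c=2·atan2(√a, √(1-a))=0.955467881; dist=6371·c=6087.286 ≈ 6087.3 km; running total=56479.2 km
Leg 4 bearing: y=sinΔλ·cosφ2=-0.79597200, x=cosφ1·sinφ2-sinφ1·cosφ2·cosΔλ=0.18231251; θ=atan2(y, x)=-77.0993° <0 so +360° → 282.9007° ≈ 282.9°
Leg 5: φ1=0.3726487, φ2=0.1132649, Δφ=-0.2593839, Δλ=2.8141183 rad; a=sin²(Δφ/2)+cosφ1·cosφ2·sin²(Δλ/2)=0.9175354355; c=2·atan2(√a, √(1-a))=2.559057923; dist=6371·c=16303.758 ≈ 16303.8 km; running total=72783.0 km
Leg 5 bearing: y=sinΔλ·cosφ2=0.31959163, x=cosφ1·sinφ2-sinφ1·cosφ2·cosΔλ=0.44779217; θ=atan2(y, x)=35.5156° ≈ 35.5°
Leg 6: φ1=0.1132649, φ2=-0.5926213, Δφ=-0.7058862, Δλ=0.2619059 rad; a=sin²(Δφ/2)+cosφ1·cosφ2·sin²(Δλ/2)=0.1335342355; c=2·atan2(√a, √(1-a))=0.748175164; dist=6371·c=4766.624 ≈ 4766.6 km; running total=77549.6 km
Leg 6 bearing: y=sinΔλ·cosφ2=0.21477037, x=cosφ1·sinφ2-sinφ1·cosφ2·cosΔλ=-0.64551147; θ=atan2(y, x)=161.5970° ≈ 161.6°
Leg 7: φ1=-0.5926213, φ2=-0.6031230, Δφ=-0.0105016, Δλ=-1.3395873 rad; a=sin²(Δφ/2)+cosφ1·cosφ2·sin²(Δλ/2)=0.2633225297; c=2·atan2(√a, √(1-a))=1.077700770; dist=6371·c=6866.032 ≈ 6866.0 km; running total=84415.6 km
Leg 7 bearing: y=sinΔλ·cosφ2=-0.80165314, x=cosφ1·sinφ2-sinφ1·cosφ2·cosΔλ=-0.36508540; θ=atan2(y, x)=-114.4853° <0 so +360° → 245.5147° ≈ 245.5°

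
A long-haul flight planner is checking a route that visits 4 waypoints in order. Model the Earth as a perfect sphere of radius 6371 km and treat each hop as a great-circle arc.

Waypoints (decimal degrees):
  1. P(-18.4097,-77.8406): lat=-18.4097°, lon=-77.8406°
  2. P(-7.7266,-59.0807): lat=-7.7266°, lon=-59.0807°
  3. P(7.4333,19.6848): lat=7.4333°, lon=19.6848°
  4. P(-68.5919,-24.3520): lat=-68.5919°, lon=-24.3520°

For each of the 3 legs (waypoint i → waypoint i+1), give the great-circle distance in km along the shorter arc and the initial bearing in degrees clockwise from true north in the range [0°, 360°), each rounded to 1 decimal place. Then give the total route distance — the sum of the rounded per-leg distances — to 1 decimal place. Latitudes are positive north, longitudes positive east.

Leg 1: φ1=-0.3213099, φ2=-0.1348546, Δφ=0.1864553, Δλ=0.3274220 rad; a=sin²(Δφ/2)+cosφ1·cosφ2·sin²(Δλ/2)=0.0336407184; c=2·atan2(√a, √(1-a))=0.368916626; dist=6371·c=2350.368 ≈ 2350.4 km; running total=2350.4 km
Leg 1 bearing: y=sinΔλ·cosφ2=0.31868321, x=cosφ1·sinφ2-sinφ1·cosφ2·cosΔλ=0.16875158; θ=atan2(y, x)=62.0975° ≈ 62.1°
Leg 2: φ1=-0.1348546, φ2=0.1297356, Δφ=0.2645902, Δλ=1.3747173 rad; a=sin²(Δφ/2)+cosφ1·cosφ2·sin²(Δλ/2)=0.4129799187; c=2·atan2(√a, √(1-a))=1.395865356; dist=6371·c=8893.058 ≈ 8893.1 km; running total=11243.5 km
Leg 2 bearing: y=sinΔλ·cosφ2=0.97259520, x=cosφ1·sinφ2-sinφ1·cosφ2·cosΔλ=0.15417071; θ=atan2(y, x)=80.9927° ≈ 81.0°
Leg 3: φ1=0.1297356, φ2=-1.1971545, Δφ=-1.3268901, Δλ=-0.7685872 rad; a=sin²(Δφ/2)+cosφ1·cosφ2·sin²(Δλ/2)=0.4301244190; c=2·atan2(√a, √(1-a))=1.430586221; dist=6371·c=9114.265 ≈ 9114.3 km; running total=20357.8 km
Leg 3 bearing: y=sinΔλ·cosφ2=-0.25372473, x=cosφ1·sinφ2-sinφ1·cosφ2·cosΔλ=-0.95712767; θ=atan2(y, x)=-165.1530° <0 so +360° → 194.8470° ≈ 194.8°

Leg 1: dist=2350.4 km, bearing=62.1°
Leg 2: dist=8893.1 km, bearing=81.0°
Leg 3: dist=9114.3 km, bearing=194.8°
Total: 20357.8 km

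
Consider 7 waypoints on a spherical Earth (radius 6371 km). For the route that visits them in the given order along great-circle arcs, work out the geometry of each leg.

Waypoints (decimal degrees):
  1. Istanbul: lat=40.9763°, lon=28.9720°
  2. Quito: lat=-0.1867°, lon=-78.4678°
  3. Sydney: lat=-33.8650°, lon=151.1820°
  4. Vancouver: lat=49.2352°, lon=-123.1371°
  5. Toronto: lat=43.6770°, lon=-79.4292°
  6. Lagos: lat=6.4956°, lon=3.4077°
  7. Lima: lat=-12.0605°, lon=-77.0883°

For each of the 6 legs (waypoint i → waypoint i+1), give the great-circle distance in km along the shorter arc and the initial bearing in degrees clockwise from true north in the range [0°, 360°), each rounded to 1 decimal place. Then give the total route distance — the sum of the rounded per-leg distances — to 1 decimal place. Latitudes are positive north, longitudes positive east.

Leg 1: dist=11475.7 km, bearing=281.5°
Leg 2: dist=13610.1 km, bearing=228.5°
Leg 3: dist=12499.3 km, bearing=44.8°
Leg 4: dist=3356.2 km, bearing=83.7°
Leg 5: dist=8933.9 km, bearing=90.2°
Leg 6: dist=9133.3 km, bearing=256.8°
Total: 59008.5 km

Leg 1: φ1=0.7151714, φ2=-0.0032585, Δφ=-0.7184299, Δλ=-1.8751783 rad; a=sin²(Δφ/2)+cosφ1·cosφ2·sin²(Δλ/2)=0.6142030184; c=2·atan2(√a, √(1-a))=1.801236452; dist=6371·c=11475.677 ≈ 11475.7 km; running total=11475.7 km
Leg 1 bearing: y=sinΔλ·cosφ2=-0.95402731, x=cosφ1·sinφ2-sinφ1·cosφ2·cosΔλ=0.19406849; θ=atan2(y, x)=-78.5018° <0 so +360° → 281.4982° ≈ 281.5°
Leg 2: φ1=-0.0032585, φ2=-0.5910558, Δφ=-0.5877972, Δλ=4.0081451 rad; a=sin²(Δφ/2)+cosφ1·cosφ2·sin²(Δλ/2)=0.7678998749; c=2·atan2(√a, √(1-a))=2.136250973; dist=6371·c=13610.055 ≈ 13610.1 km; running total=25085.8 km
Leg 2 bearing: y=sinΔλ·cosφ2=-0.63281302, x=cosφ1·sinφ2-sinφ1·cosφ2·cosΔλ=-0.55898686; θ=atan2(y, x)=-131.4553° <0 so +360° → 228.5447° ≈ 228.5°
Leg 3: φ1=-0.5910558, φ2=0.8593163, Δφ=1.4503721, Δλ=-4.7877715 rad; a=sin²(Δφ/2)+cosφ1·cosφ2·sin²(Δλ/2)=0.6906087797; c=2·atan2(√a, √(1-a))=1.961909279; dist=6371·c=12499.324 ≈ 12499.3 km; running total=37585.1 km
Leg 3 bearing: y=sinΔλ·cosφ2=0.65110108, x=cosφ1·sinφ2-sinφ1·cosφ2·cosΔλ=0.65630828; θ=atan2(y, x)=44.7718° ≈ 44.8°
Leg 4: φ1=0.8593163, φ2=0.7623075, Δφ=-0.0970089, Δλ=0.7628468 rad; a=sin²(Δφ/2)+cosφ1·cosφ2·sin²(Δλ/2)=0.0677872105; c=2·atan2(√a, √(1-a))=0.526789613; dist=6371·c=3356.177 ≈ 3356.2 km; running total=40941.3 km
Leg 4 bearing: y=sinΔλ·cosφ2=0.49974894, x=cosφ1·sinφ2-sinφ1·cosφ2·cosΔλ=0.05494918; θ=atan2(y, x)=83.7253° ≈ 83.7°
Leg 5: φ1=0.7623075, φ2=0.1133696, Δφ=-0.6489379, Δλ=1.4457766 rad; a=sin²(Δφ/2)+cosφ1·cosφ2·sin²(Δλ/2)=0.4161349752; c=2·atan2(√a, √(1-a))=1.402269682; dist=6371·c=8933.860 ≈ 8933.9 km; running total=49875.2 km
Leg 5 bearing: y=sinΔλ·cosφ2=0.98582586, x=cosφ1·sinφ2-sinφ1·cosφ2·cosΔλ=-0.00374167; θ=atan2(y, x)=90.2175° ≈ 90.2°
Leg 6: φ1=0.1133696, φ2=-0.2104954, Δφ=-0.3238650, Δλ=-1.4049202 rad; a=sin²(Δφ/2)+cosφ1·cosφ2·sin²(Δλ/2)=0.4316009342; c=2·atan2(√a, √(1-a))=1.433567894; dist=6371·c=9133.261 ≈ 9133.3 km; running total=59008.5 km
Leg 6 bearing: y=sinΔλ·cosφ2=-0.96450456, x=cosφ1·sinφ2-sinφ1·cosφ2·cosΔλ=-0.22586994; θ=atan2(y, x)=-103.1801° <0 so +360° → 256.8199° ≈ 256.8°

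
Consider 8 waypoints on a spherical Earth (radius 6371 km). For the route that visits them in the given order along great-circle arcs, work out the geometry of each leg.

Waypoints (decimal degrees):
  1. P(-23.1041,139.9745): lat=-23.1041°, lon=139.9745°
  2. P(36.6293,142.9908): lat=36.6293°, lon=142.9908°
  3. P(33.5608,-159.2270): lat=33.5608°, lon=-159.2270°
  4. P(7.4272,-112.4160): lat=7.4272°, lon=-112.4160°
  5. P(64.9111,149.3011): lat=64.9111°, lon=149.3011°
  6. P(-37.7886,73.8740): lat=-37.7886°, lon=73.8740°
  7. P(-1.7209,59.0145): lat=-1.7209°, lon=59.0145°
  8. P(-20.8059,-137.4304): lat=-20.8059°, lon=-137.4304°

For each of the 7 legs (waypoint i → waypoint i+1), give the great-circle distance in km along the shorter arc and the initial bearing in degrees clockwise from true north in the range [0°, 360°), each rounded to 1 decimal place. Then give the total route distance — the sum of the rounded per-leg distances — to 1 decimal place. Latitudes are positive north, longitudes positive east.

Leg 1: dist=6649.6 km, bearing=2.8°
Leg 2: dist=5188.1 km, bearing=75.8°
Leg 3: dist=5607.8 km, bearing=110.3°
Leg 4: dist=9647.4 km, bearing=335.1°
Leg 5: dist=13129.3 km, bearing=240.1°
Leg 6: dist=4288.2 km, bearing=335.7°
Leg 7: dist=16936.1 km, bearing=145.3°
Total: 61446.5 km

Leg 1: φ1=-0.4032426, φ2=0.6393019, Δφ=1.0425445, Δλ=0.0526444 rad; a=sin²(Δφ/2)+cosφ1·cosφ2·sin²(Δλ/2)=0.2484991964; c=2·atan2(√a, √(1-a))=1.043728112; dist=6371·c=6649.592 ≈ 6649.6 km; running total=6649.6 km
Leg 1 bearing: y=sinΔλ·cosφ2=0.04222825, x=cosφ1·sinφ2-sinφ1·cosφ2·cosΔλ=0.86325324; θ=atan2(y, x)=2.8005° ≈ 2.8°
Leg 2: φ1=0.6393019, φ2=0.5857465, Δφ=-0.0535554, Δλ=-5.2746957 rad; a=sin²(Δφ/2)+cosφ1·cosφ2·sin²(Δλ/2)=0.1568195939; c=2·atan2(√a, √(1-a))=0.814323130; dist=6371·c=5188.053 ≈ 5188.1 km; running total=11837.7 km
Leg 2 bearing: y=sinΔλ·cosφ2=0.70499449, x=cosφ1·sinφ2-sinφ1·cosφ2·cosΔλ=0.17858220; θ=atan2(y, x)=75.7854° ≈ 75.8°
Leg 3: φ1=0.5857465, φ2=0.1296291, Δφ=-0.4561174, Δλ=0.8170061 rad; a=sin²(Δφ/2)+cosφ1·cosφ2·sin²(Δλ/2)=0.1815037694; c=2·atan2(√a, √(1-a))=0.880205867; dist=6371·c=5607.792 ≈ 5607.8 km; running total=17445.5 km
Leg 3 bearing: y=sinΔλ·cosφ2=0.72298282, x=cosφ1·sinφ2-sinφ1·cosφ2·cosΔλ=-0.26746298; θ=atan2(y, x)=110.3016° ≈ 110.3°
Leg 4: φ1=0.1296291, φ2=1.1329124, Δφ=1.0032833, Δλ=4.5678251 rad; a=sin²(Δφ/2)+cosφ1·cosφ2·sin²(Δλ/2)=0.4717512753; c=2·atan2(√a, √(1-a))=1.514268778; dist=6371·c=9647.406 ≈ 9647.4 km; running total=27092.9 km
Leg 4 bearing: y=sinΔλ·cosφ2=-0.41960091, x=cosφ1·sinφ2-sinφ1·cosφ2·cosΔλ=0.90594874; θ=atan2(y, x)=-24.8518° <0 so +360° → 335.1482° ≈ 335.1°
Leg 5: φ1=1.1329124, φ2=-0.6595355, Δφ=-1.7924479, Δλ=-1.3164512 rad; a=sin²(Δφ/2)+cosφ1·cosφ2·sin²(Δλ/2)=0.7353116646; c=2·atan2(√a, √(1-a))=2.060793426; dist=6371·c=13129.315 ≈ 13129.3 km; running total=40222.2 km
Leg 5 bearing: y=sinΔλ·cosφ2=-0.76485238, x=cosφ1·sinφ2-sinφ1·cosφ2·cosΔλ=-0.43990285; θ=atan2(y, x)=-119.9052° <0 so +360° → 240.0948° ≈ 240.1°
Leg 6: φ1=-0.6595355, φ2=-0.0300354, Δφ=0.6295001, Δλ=-0.2593472 rad; a=sin²(Δφ/2)+cosφ1·cosφ2·sin²(Δλ/2)=0.1090474661; c=2·atan2(√a, √(1-a))=0.673080395; dist=6371·c=4288.195 ≈ 4288.2 km; running total=44510.4 km
Leg 6 bearing: y=sinΔλ·cosφ2=-0.25633397, x=cosφ1·sinφ2-sinφ1·cosφ2·cosΔλ=0.56825818; θ=atan2(y, x)=-24.2795° <0 so +360° → 335.7205° ≈ 335.7°
Leg 7: φ1=-0.0300354, φ2=-0.3631315, Δφ=-0.3330961, Δλ=-3.4286103 rad; a=sin²(Δφ/2)+cosφ1·cosφ2·sin²(Δλ/2)=0.9427388607; c=2·atan2(√a, √(1-a))=2.658317394; dist=6371·c=16936.140 ≈ 16936.1 km; running total=61446.5 km
Leg 7 bearing: y=sinΔλ·cosφ2=0.26463238, x=cosφ1·sinφ2-sinφ1·cosφ2·cosΔλ=-0.38196715; θ=atan2(y, x)=145.2852° ≈ 145.3°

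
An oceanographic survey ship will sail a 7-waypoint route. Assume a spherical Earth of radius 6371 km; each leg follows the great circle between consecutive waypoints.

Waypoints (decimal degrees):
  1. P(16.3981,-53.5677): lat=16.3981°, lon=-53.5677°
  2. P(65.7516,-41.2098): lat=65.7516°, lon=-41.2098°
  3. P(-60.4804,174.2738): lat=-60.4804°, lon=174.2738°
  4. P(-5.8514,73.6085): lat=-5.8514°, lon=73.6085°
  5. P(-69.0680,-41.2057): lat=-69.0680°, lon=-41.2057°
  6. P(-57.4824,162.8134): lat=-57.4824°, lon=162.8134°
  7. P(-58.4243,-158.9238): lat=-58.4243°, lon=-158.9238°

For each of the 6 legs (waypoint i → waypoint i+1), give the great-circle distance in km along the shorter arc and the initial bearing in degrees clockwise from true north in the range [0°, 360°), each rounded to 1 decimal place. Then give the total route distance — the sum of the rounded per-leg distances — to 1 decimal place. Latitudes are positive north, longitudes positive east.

Leg 1: φ1=0.2862008, φ2=1.1475819, Δφ=0.8613811, Δλ=0.2156860 rad; a=sin²(Δφ/2)+cosφ1·cosφ2·sin²(Δλ/2)=0.1788692824; c=2·atan2(√a, √(1-a))=0.873351300; dist=6371·c=5564.121 ≈ 5564.1 km; running total=5564.1 km
Leg 1 bearing: y=sinΔλ·cosφ2=0.08789562, x=cosφ1·sinφ2-sinφ1·cosφ2·cosΔλ=0.76142932; θ=atan2(y, x)=6.5848° ≈ 6.6°
Leg 2: φ1=1.1475819, φ2=-1.0555821, Δφ=-2.2031640, Δλ=3.7608983 rad; a=sin²(Δφ/2)+cosφ1·cosφ2·sin²(Δλ/2)=0.9790947685; c=2·atan2(√a, √(1-a))=2.851402687; dist=6371·c=18166.287 ≈ 18166.3 km; running total=23730.4 km
Leg 2 bearing: y=sinΔλ·cosφ2=-0.28600987, x=cosφ1·sinφ2-sinφ1·cosφ2·cosΔλ=0.00843609; θ=atan2(y, x)=-88.3105° <0 so +360° → 271.6895° ≈ 271.7°
Leg 3: φ1=-1.0555821, φ2=-0.1021262, Δφ=0.9534559, Δλ=-1.7569409 rad; a=sin²(Δφ/2)+cosφ1·cosφ2·sin²(Δλ/2)=0.5009995111; c=2·atan2(√a, √(1-a))=1.572795350; dist=6371·c=10020.279 ≈ 10020.3 km; running total=33750.7 km
Leg 3 bearing: y=sinΔλ·cosφ2=-0.97760472, x=cosφ1·sinφ2-sinφ1·cosφ2·cosΔλ=-0.21044005; θ=atan2(y, x)=-102.1482° <0 so +360° → 257.8518° ≈ 257.9°
Leg 4: φ1=-0.1021262, φ2=-1.2054640, Δφ=-1.1033378, Δλ=-2.0038858 rad; a=sin²(Δφ/2)+cosφ1·cosφ2·sin²(Δλ/2)=0.5269659137; c=2·atan2(√a, √(1-a))=1.624754333; dist=6371·c=10351.310 ≈ 10351.3 km; running total=44102.0 km
Leg 4 bearing: y=sinΔλ·cosφ2=-0.32427516, x=cosφ1·sinφ2-sinφ1·cosφ2·cosΔλ=-0.94442415; θ=atan2(y, x)=-161.0497° <0 so +360° → 198.9503° ≈ 199.0°
Leg 5: φ1=-1.2054640, φ2=-1.0032571, Δφ=0.2022069, Δλ=3.5608050 rad; a=sin²(Δφ/2)+cosφ1·cosφ2·sin²(Δλ/2)=0.1939204295; c=2·atan2(√a, √(1-a))=0.912008062; dist=6371·c=5810.403 ≈ 5810.4 km; running total=49912.4 km
Leg 5 bearing: y=sinΔλ·cosφ2=-0.21880850, x=cosφ1·sinφ2-sinφ1·cosφ2·cosΔλ=-0.75985790; θ=atan2(y, x)=-163.9357° <0 so +360° → 196.0643° ≈ 196.1°
Leg 6: φ1=-1.0032571, φ2=-1.0196964, Δφ=-0.0164393, Δλ=-5.6153735 rad; a=sin²(Δφ/2)+cosφ1·cosφ2·sin²(Δλ/2)=0.0303014113; c=2·atan2(√a, √(1-a))=0.349928646; dist=6371·c=2229.395 ≈ 2229.4 km; running total=52141.8 km
Leg 6 bearing: y=sinΔλ·cosφ2=0.32426470, x=cosφ1·sinφ2-sinφ1·cosφ2·cosΔλ=-0.11128949; θ=atan2(y, x)=108.9425° ≈ 108.9°

Leg 1: dist=5564.1 km, bearing=6.6°
Leg 2: dist=18166.3 km, bearing=271.7°
Leg 3: dist=10020.3 km, bearing=257.9°
Leg 4: dist=10351.3 km, bearing=199.0°
Leg 5: dist=5810.4 km, bearing=196.1°
Leg 6: dist=2229.4 km, bearing=108.9°
Total: 52141.8 km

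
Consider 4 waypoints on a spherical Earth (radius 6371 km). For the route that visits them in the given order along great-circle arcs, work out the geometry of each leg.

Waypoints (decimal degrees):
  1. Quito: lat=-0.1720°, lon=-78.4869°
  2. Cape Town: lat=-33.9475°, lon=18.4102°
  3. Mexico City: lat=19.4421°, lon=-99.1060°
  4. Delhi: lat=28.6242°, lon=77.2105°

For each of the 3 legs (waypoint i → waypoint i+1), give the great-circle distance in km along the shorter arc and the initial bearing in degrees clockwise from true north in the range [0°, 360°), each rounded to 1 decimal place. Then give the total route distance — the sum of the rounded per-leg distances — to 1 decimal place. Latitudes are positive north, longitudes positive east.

Leg 1: dist=10632.5 km, bearing=124.2°
Leg 2: dist=13697.0 km, bearing=272.2°
Leg 3: dist=14655.7 km, bearing=4.3°
Total: 38985.2 km

Leg 1: φ1=-0.0030020, φ2=-0.5924956, Δφ=-0.5894937, Δλ=1.6911734 rad; a=sin²(Δφ/2)+cosφ1·cosφ2·sin²(Δλ/2)=0.5489704706; c=2·atan2(√a, √(1-a))=1.668894530; dist=6371·c=10632.527 ≈ 10632.5 km; running total=10632.5 km
Leg 1 bearing: y=sinΔλ·cosφ2=0.82354651, x=cosφ1·sinφ2-sinφ1·cosφ2·cosΔλ=-0.55872956; θ=atan2(y, x)=124.1547° ≈ 124.2°
Leg 2: φ1=-0.5924956, φ2=0.3393287, Δφ=0.9318243, Δλ=-2.0510446 rad; a=sin²(Δφ/2)+cosφ1·cosφ2·sin²(Δλ/2)=0.7736372538; c=2·atan2(√a, √(1-a))=2.149900639; dist=6371·c=13697.017 ≈ 13697.0 km; running total=24329.5 km
Leg 2 bearing: y=sinΔλ·cosφ2=-0.83630885, x=cosφ1·sinφ2-sinφ1·cosφ2·cosΔλ=0.03283462; θ=atan2(y, x)=-87.7516° <0 so +360° → 272.2484° ≈ 272.2°
Leg 3: φ1=0.3393287, φ2=0.4995865, Δφ=0.1602579, Δλ=3.0773035 rad; a=sin²(Δφ/2)+cosφ1·cosφ2·sin²(Δλ/2)=0.8332801364; c=2·atan2(√a, √(1-a))=2.300381250; dist=6371·c=14655.729 ≈ 14655.7 km; running total=38985.2 km
Leg 3 bearing: y=sinΔλ·cosφ2=0.05639296, x=cosφ1·sinφ2-sinφ1·cosφ2·cosΔλ=0.74331503; θ=atan2(y, x)=4.3385° ≈ 4.3°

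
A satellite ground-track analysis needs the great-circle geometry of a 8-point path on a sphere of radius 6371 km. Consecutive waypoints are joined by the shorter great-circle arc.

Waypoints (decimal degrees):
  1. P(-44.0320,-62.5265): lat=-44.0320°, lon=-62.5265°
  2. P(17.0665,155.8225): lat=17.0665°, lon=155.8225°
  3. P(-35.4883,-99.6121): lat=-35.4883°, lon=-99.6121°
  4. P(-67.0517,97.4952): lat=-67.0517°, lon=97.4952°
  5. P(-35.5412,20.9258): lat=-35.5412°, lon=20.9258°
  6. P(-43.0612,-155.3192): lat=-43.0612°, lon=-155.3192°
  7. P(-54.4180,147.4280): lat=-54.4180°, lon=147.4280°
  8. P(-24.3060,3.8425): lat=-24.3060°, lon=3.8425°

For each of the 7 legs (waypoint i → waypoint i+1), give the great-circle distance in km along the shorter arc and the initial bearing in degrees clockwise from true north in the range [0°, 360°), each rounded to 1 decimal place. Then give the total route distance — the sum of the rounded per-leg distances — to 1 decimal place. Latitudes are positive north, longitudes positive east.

Leg 1: dist=15343.5 km, bearing=242.4°
Leg 2: dist=12395.7 km, bearing=122.1°
Leg 3: dist=8521.3 km, bearing=186.8°
Leg 4: dist=5836.0 km, bearing=266.2°
Leg 5: dist=11266.6 km, bearing=182.8°
Leg 6: dist=4253.8 km, bearing=232.2°
Leg 7: dist=10594.5 km, bearing=212.9°
Total: 68211.4 km

Leg 1: φ1=-0.7685034, φ2=0.2978666, Δφ=1.0663700, Δλ=3.8109090 rad; a=sin²(Δφ/2)+cosφ1·cosφ2·sin²(Δλ/2)=0.8714968235; c=2·atan2(√a, √(1-a))=2.408328464; dist=6371·c=15343.461 ≈ 15343.5 km; running total=15343.5 km
Leg 1 bearing: y=sinΔλ·cosφ2=-0.59312830, x=cosφ1·sinφ2-sinφ1·cosφ2·cosΔλ=-0.31009557; θ=atan2(y, x)=-117.6012° <0 so +360° → 242.3988° ≈ 242.4°
Leg 2: φ1=0.2978666, φ2=-0.6193877, Δφ=-0.9172543, Δλ=-4.4581748 rad; a=sin²(Δφ/2)+cosφ1·cosφ2·sin²(Δλ/2)=0.6830636783; c=2·atan2(√a, √(1-a))=1.945640317; dist=6371·c=12395.674 ≈ 12395.7 km; running total=27739.2 km
Leg 2 bearing: y=sinΔλ·cosφ2=0.78806559, x=cosφ1·sinφ2-sinφ1·cosφ2·cosΔλ=-0.49487714; θ=atan2(y, x)=122.1274° ≈ 122.1°
Leg 3: φ1=-0.6193877, φ2=-1.1702729, Δφ=-0.5508853, Δλ=3.4401714 rad; a=sin²(Δφ/2)+cosφ1·cosφ2·sin²(Δλ/2)=0.3844162804; c=2·atan2(√a, √(1-a))=1.337518874; dist=6371·c=8521.333 ≈ 8521.3 km; running total=36260.5 km
Leg 3 bearing: y=sinΔλ·cosφ2=-0.11469391, x=cosφ1·sinφ2-sinφ1·cosφ2·cosΔλ=-0.96612987; θ=atan2(y, x)=-173.2298° <0 so +360° → 186.7702° ≈ 186.8°
Leg 4: φ1=-1.1702729, φ2=-0.6203110, Δφ=0.5499620, Δλ=-1.3363881 rad; a=sin²(Δφ/2)+cosφ1·cosφ2·sin²(Δλ/2)=0.1955136249; c=2·atan2(√a, √(1-a))=0.916031466; dist=6371·c=5836.036 ≈ 5836.0 km; running total=42096.5 km
Leg 4 bearing: y=sinΔλ·cosφ2=-0.79144471, x=cosφ1·sinφ2-sinφ1·cosφ2·cosΔλ=-0.05260669; θ=atan2(y, x)=-93.8028° <0 so +360° → 266.1972° ≈ 266.2°
Leg 5: φ1=-0.6203110, φ2=-0.7515597, Δφ=-0.1312488, Δλ=-3.0760555 rad; a=sin²(Δφ/2)+cosφ1·cosφ2·sin²(Δλ/2)=0.5981699983; c=2·atan2(√a, √(1-a))=1.768420187; dist=6371·c=11266.605 ≈ 11266.6 km; running total=53363.1 km
Leg 5 bearing: y=sinΔλ·cosφ2=-0.04784877, x=cosφ1·sinφ2-sinφ1·cosφ2·cosΔλ=-0.97936770; θ=atan2(y, x)=-177.2029° <0 so +360° → 182.7971° ≈ 182.8°
Leg 6: φ1=-0.7515597, φ2=-0.9497733, Δφ=-0.1982136, Δλ=5.2839354 rad; a=sin²(Δφ/2)+cosφ1·cosφ2·sin²(Δλ/2)=0.1073708082; c=2·atan2(√a, √(1-a))=0.667683002; dist=6371·c=4253.808 ≈ 4253.8 km; running total=57616.9 km
Leg 6 bearing: y=sinΔλ·cosφ2=-0.48938865, x=cosφ1·sinφ2-sinφ1·cosφ2·cosΔλ=-0.37929938; θ=atan2(y, x)=-127.7774° <0 so +360° → 232.2226° ≈ 232.2°
Leg 7: φ1=-0.9497733, φ2=-0.4242197, Δφ=0.5255535, Δλ=-2.5060397 rad; a=sin²(Δφ/2)+cosφ1·cosφ2·sin²(Δλ/2)=0.5459963395; c=2·atan2(√a, √(1-a))=1.662919253; dist=6371·c=10594.459 ≈ 10594.5 km; running total=68211.4 km
Leg 7 bearing: y=sinΔλ·cosφ2=-0.54100397, x=cosφ1·sinφ2-sinφ1·cosφ2·cosΔλ=-0.83597372; θ=atan2(y, x)=-147.0909° <0 so +360° → 212.9091° ≈ 212.9°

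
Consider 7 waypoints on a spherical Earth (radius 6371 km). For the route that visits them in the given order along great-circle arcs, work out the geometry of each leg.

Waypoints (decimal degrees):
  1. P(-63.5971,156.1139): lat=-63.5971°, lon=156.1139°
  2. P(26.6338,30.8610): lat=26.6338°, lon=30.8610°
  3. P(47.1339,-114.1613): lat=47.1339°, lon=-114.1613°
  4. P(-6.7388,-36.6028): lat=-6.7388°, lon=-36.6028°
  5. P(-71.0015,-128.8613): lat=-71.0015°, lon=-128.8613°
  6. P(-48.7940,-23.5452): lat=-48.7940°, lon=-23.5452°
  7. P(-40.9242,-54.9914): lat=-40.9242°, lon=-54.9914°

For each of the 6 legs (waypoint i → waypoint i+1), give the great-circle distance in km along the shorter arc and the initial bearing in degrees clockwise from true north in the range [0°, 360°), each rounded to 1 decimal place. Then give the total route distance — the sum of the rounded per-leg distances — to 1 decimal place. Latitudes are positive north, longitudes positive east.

Leg 1: φ1=-1.1099788, φ2=0.4648475, Δφ=1.5748263, Δλ=-2.1860755 rad; a=sin²(Δφ/2)+cosφ1·cosφ2·sin²(Δλ/2)=0.8154772011; c=2·atan2(√a, √(1-a))=2.253579109; dist=6371·c=14357.553 ≈ 14357.6 km; running total=14357.6 km
Leg 1 bearing: y=sinΔλ·cosφ2=-0.72996156, x=cosφ1·sinφ2-sinφ1·cosφ2·cosΔλ=-0.26277874; θ=atan2(y, x)=-109.7984° <0 so +360° → 250.2016° ≈ 250.2°
Leg 2: φ1=0.4648475, φ2=0.8226417, Δφ=0.3577942, Δλ=-2.5311166 rad; a=sin²(Δφ/2)+cosφ1·cosφ2·sin²(Δλ/2)=0.5848470655; c=2·atan2(√a, √(1-a))=1.741315617; dist=6371·c=11093.922 ≈ 11093.9 km; running total=25451.5 km
Leg 2 bearing: y=sinΔλ·cosφ2=-0.38997986, x=cosφ1·sinφ2-sinφ1·cosφ2·cosΔλ=0.90505227; θ=atan2(y, x)=-23.3108° <0 so +360° → 336.6892° ≈ 336.7°
Leg 3: φ1=0.8226417, φ2=-0.1176142, Δφ=-0.9402560, Δλ=1.3536512 rad; a=sin²(Δφ/2)+cosφ1·cosφ2·sin²(Δλ/2)=0.4702279205; c=2·atan2(√a, √(1-a))=1.511216926; dist=6371·c=9627.963 ≈ 9628.0 km; running total=35079.5 km
Leg 3 bearing: y=sinΔλ·cosφ2=0.96977014, x=cosφ1·sinφ2-sinφ1·cosφ2·cosΔλ=-0.23664398; θ=atan2(y, x)=103.7134° ≈ 103.7°
Leg 4: φ1=-0.1176142, φ2=-1.2392099, Δφ=-1.1215957, Δλ=-1.6102146 rad; a=sin²(Δφ/2)+cosφ1·cosφ2·sin²(Δλ/2)=0.4508945783; c=2·atan2(√a, √(1-a))=1.472426914; dist=6371·c=9380.832 ≈ 9380.8 km; running total=44460.3 km
Leg 4 bearing: y=sinΔλ·cosφ2=-0.32529052, x=cosφ1·sinφ2-sinφ1·cosφ2·cosΔλ=-0.94050024; θ=atan2(y, x)=-160.9210° <0 so +360° → 199.0790° ≈ 199.1°
Leg 5: φ1=-1.2392099, φ2=-0.8516160, Δφ=0.3875940, Δλ=1.8381127 rad; a=sin²(Δφ/2)+cosφ1·cosφ2·sin²(Δλ/2)=0.1726421292; c=2·atan2(√a, √(1-a))=0.856989833; dist=6371·c=5459.882 ≈ 5459.9 km; running total=49920.2 km
Leg 5 bearing: y=sinΔλ·cosφ2=0.63537093, x=cosφ1·sinφ2-sinφ1·cosφ2·cosΔλ=-0.40945217; θ=atan2(y, x)=122.7990° ≈ 122.8°
Leg 6: φ1=-0.8516160, φ2=-0.7142620, Δφ=0.1373539, Δλ=-0.5488397 rad; a=sin²(Δφ/2)+cosφ1·cosφ2·sin²(Δλ/2)=0.0412612874; c=2·atan2(√a, √(1-a))=0.409104461; dist=6371·c=2606.405 ≈ 2606.4 km; running total=52526.6 km
Leg 6 bearing: y=sinΔλ·cosφ2=-0.39418272, x=cosφ1·sinφ2-sinφ1·cosφ2·cosΔλ=0.05343366; θ=atan2(y, x)=-82.2803° <0 so +360° → 277.7197° ≈ 277.7°

Leg 1: dist=14357.6 km, bearing=250.2°
Leg 2: dist=11093.9 km, bearing=336.7°
Leg 3: dist=9628.0 km, bearing=103.7°
Leg 4: dist=9380.8 km, bearing=199.1°
Leg 5: dist=5459.9 km, bearing=122.8°
Leg 6: dist=2606.4 km, bearing=277.7°
Total: 52526.6 km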